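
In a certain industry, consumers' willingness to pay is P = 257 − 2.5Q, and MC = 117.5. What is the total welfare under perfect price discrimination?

With perfect price discrimination, output is the efficient level Q = 55.8 (where demand meets MC), but every buyer pays their willingness to pay: CS = 0 and PS = total surplus.
TS = 3892.05 (equal to competitive TS).

TS = 3892.05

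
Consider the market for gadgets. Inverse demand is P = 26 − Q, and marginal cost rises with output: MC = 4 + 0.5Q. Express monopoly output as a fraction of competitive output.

Q_m/Q_c = 0.6

The monopolist equates marginal revenue to marginal cost: 26 − 2Q = 4 + 0.5Q, so Q = 8.8. From demand, P = 17.2.
Competitive equilibrium sets price equal to marginal cost: 26 − Q = 4 + 0.5Q, so Q = 44/3 and P = 34/3.
Ratio Q_m/Q_c = 8.8/(44/3) = 0.6.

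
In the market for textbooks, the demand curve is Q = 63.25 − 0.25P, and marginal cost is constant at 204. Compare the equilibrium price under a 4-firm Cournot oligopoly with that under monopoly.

Cournot: P = 213.8; Monopoly: P = 228.5

Inverting demand: P = 253 − 4Q.
Cournot with 4 identical firms: the symmetric best-response condition is 253 − 20q = 204. Each firm produces q = 2.45, total output Q = 9.8, price P = 213.8.
Monopoly sets MR = MC: 253 − 8Q = 204 ⇒ Q = 6.125, P = 253 − 4·6.125 = 228.5.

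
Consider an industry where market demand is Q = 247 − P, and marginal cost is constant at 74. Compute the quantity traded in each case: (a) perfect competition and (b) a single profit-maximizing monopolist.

Inverting demand: P = 247 − Q.
Perfect competition: P = MC = 74, so 247 − Q = 74 and Q = 173.
A monopolist chooses Q where MR = MC. MR = 247 − 2Q; setting this equal to 74 gives Q = 86.5 and P = 160.5.

Competition: Q = 173; Monopoly: Q = 86.5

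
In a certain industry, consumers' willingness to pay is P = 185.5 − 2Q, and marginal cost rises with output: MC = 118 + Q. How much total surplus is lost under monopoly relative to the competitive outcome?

Under competition P = MC: 185.5 − 2Q = 118 + Q ⇒ Q = 22.5, P = 140.5.
The monopolist equates marginal revenue to marginal cost: 185.5 − 4Q = 118 + Q, so Q = 13.5. From demand, P = 158.5.
CS = ½·(185.5 − 140.5)·22.5 = 506.25; PS = (140.5·22.5 − 118·22.5 − ½·1·22.5²) = 253.125; TS = 759.375.
CS = ½·(185.5 − 158.5)·13.5 = 182.25; PS = (158.5·13.5 − 118·13.5 − ½·1·13.5²) = 455.625; TS = 637.875.
DWL = 759.375 − 637.875 = 121.5.

DWL = 121.5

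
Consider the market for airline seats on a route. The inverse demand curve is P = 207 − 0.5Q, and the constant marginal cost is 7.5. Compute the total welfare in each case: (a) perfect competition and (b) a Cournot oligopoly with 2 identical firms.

Competition: TS = 39800.25; Cournot: TS = 35378

Competitive firms price at marginal cost: P = 7.5, giving Q = 399.
CS = ½·(207 − 7.5)·399 = 39800.25; PS = (7.5 − 7.5)·399 = 0; TS = 39800.25.
In a 2-firm Cournot equilibrium, symmetry and the first-order condition give q = (207 − 7.5)/(1.5) = 133. So Q = 266 and P = 74.
CS = ½·(207 − 74)·266 = 17689; PS = (74 − 7.5)·266 = 17689; TS = 35378.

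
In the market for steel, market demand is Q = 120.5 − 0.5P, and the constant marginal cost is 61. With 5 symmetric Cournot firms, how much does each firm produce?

q_i = 15

Inverting demand: P = 241 − 2Q.
In a 5-firm Cournot equilibrium, symmetry and the first-order condition give q = (241 − 61)/(12) = 15. So Q = 75 and P = 91.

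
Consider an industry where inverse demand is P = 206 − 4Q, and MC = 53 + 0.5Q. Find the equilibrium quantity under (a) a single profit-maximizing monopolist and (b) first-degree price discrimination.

Monopoly: Q = 18; Perfect PD: Q = 34

The monopolist equates marginal revenue to marginal cost: 206 − 8Q = 53 + 0.5Q, so Q = 18. From demand, P = 134.
Under first-degree price discrimination the firm charges each unit its demand price and produces up to where P = MC, i.e. Q = 34. Consumer surplus is zero; producer surplus equals total surplus.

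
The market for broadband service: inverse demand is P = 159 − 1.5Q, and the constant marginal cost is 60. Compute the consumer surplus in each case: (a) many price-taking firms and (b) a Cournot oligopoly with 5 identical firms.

Competition: CS = 3267; Cournot: CS = 2268.75

Perfect competition: P = MC = 60, so 159 − 1.5Q = 60 and Q = 66.
CS = ½·(159 − 60)·66 = 3267.
With 5 symmetric Cournot firms, each firm's FOC gives 159 − 9q = 60, so q = 11, Q = 5·11 = 55, and P = 76.5.
CS = ½·(159 − 76.5)·55 = 2268.75.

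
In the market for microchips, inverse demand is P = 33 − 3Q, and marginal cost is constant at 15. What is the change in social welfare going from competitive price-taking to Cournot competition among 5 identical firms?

Under competition P = MC = 15, so Q = (33 − 15)/3 = 6.
CS = ½·(33 − 15)·6 = 54; PS = (15 − 15)·6 = 0; TS = 54.
With 5 symmetric Cournot firms, each firm's FOC gives 33 − 18q = 15, so q = 1, Q = 5·1 = 5, and P = 18.
CS = ½·(33 − 18)·5 = 37.5; PS = (18 − 15)·5 = 15; TS = 52.5.
Change in social welfare: 52.5 − 54 = −1.5.

Social welfare falls by 1.5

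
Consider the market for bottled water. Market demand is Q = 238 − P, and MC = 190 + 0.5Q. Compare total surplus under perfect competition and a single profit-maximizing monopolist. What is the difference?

Inverting demand: P = 238 − Q.
Competitive equilibrium sets price equal to marginal cost: 238 − Q = 190 + 0.5Q, so Q = 32 and P = 206.
CS = ½·(238 − 206)·32 = 512; PS = (206·32 − 190·32 − ½·0.5·32²) = 256; TS = 768.
A monopolist chooses Q where MR = MC. MR = 238 − 2Q; setting this equal to 190 + 0.5Q gives Q = 19.2 and P = 218.8.
CS = ½·(238 − 218.8)·19.2 = 184.32; PS = (218.8·19.2 − 190·19.2 − ½·0.5·19.2²) = 460.8; TS = 645.12.
Change in total surplus: 645.12 − 768 = −122.88.

Total surplus falls by 122.88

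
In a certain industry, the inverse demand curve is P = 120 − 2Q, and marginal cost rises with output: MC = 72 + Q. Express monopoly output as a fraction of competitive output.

The monopolist equates marginal revenue to marginal cost: 120 − 4Q = 72 + Q, so Q = 9.6. From demand, P = 100.8.
Under competition P = MC: 120 − 2Q = 72 + Q ⇒ Q = 16, P = 88.
Ratio Q_m/Q_c = 9.6/16 = 0.6.

Q_m/Q_c = 0.6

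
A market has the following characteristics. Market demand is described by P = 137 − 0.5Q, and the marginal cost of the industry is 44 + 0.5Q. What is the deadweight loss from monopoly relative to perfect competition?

Competitive equilibrium sets price equal to marginal cost: 137 − 0.5Q = 44 + 0.5Q, so Q = 93 and P = 90.5.
The monopolist equates marginal revenue to marginal cost: 137 − Q = 44 + 0.5Q, so Q = 62. From demand, P = 106.
CS = ½·(137 − 90.5)·93 = 2162.25; PS = (90.5·93 − 44·93 − ½·0.5·93²) = 2162.25; TS = 4324.5.
CS = ½·(137 − 106)·62 = 961; PS = (106·62 − 44·62 − ½·0.5·62²) = 2883; TS = 3844.
DWL = 4324.5 − 3844 = 480.5.

DWL = 480.5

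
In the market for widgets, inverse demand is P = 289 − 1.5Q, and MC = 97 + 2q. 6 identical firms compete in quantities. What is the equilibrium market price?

With 6 symmetric Cournot firms, each firm's FOC gives 289 − 10.5q = 97 + 2q, so q = 15.36, Q = 6·15.36 = 92.16, and P = 150.76.

P = 150.76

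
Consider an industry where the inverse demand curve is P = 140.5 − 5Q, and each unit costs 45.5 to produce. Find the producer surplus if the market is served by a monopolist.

A monopolist chooses Q where MR = MC. MR = 140.5 − 10Q; setting this equal to 45.5 gives Q = 9.5 and P = 93.
PS = (93 − 45.5)·9.5 = 451.25.

PS = 451.25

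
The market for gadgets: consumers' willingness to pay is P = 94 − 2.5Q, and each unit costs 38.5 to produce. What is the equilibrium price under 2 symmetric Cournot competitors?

P = 57

In a 2-firm Cournot equilibrium, symmetry and the first-order condition give q = (94 − 38.5)/(7.5) = 7.4. So Q = 14.8 and P = 57.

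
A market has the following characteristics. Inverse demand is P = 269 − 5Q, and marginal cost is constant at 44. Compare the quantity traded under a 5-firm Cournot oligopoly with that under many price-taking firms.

In a 5-firm Cournot equilibrium, symmetry and the first-order condition give q = (269 − 44)/(30) = 7.5. So Q = 37.5 and P = 81.5.
Under competition P = MC = 44, so Q = (269 − 44)/5 = 45.

Cournot: Q = 37.5; Competition: Q = 45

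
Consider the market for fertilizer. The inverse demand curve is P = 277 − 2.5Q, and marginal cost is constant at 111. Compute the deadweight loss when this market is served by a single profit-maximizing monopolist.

Competitive firms price at marginal cost: P = 111, giving Q = 66.4.
The monopolist equates marginal revenue to marginal cost: 277 − 5Q = 111, so Q = 33.2. From demand, P = 194.
DWL is the triangle between Q = 33.2 and Q = 66.4: ½·(66.4 − 33.2)·(194 − 111) = 1377.8.

DWL = 1377.8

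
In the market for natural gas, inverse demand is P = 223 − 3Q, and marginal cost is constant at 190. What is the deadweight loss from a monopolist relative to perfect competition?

DWL = 45.375

Competitive firms price at marginal cost: P = 190, giving Q = 11.
The monopolist equates marginal revenue to marginal cost: 223 − 6Q = 190, so Q = 5.5. From demand, P = 206.5.
DWL is the triangle between Q = 5.5 and Q = 11: ½·(11 − 5.5)·(206.5 − 190) = 45.375.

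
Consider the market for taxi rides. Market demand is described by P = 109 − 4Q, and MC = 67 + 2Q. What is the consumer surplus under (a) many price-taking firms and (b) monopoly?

Competition: CS = 98; Monopoly: CS = 35.28

Under competition P = MC: 109 − 4Q = 67 + 2Q ⇒ Q = 7, P = 81.
CS = ½·(109 − 81)·7 = 98.
The monopolist equates marginal revenue to marginal cost: 109 − 8Q = 67 + 2Q, so Q = 4.2. From demand, P = 92.2.
CS = ½·(109 − 92.2)·4.2 = 35.28.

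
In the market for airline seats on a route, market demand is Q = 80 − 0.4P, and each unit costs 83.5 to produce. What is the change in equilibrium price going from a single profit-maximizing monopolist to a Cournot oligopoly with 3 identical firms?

Equilibrium price falls by 29.125

Inverting demand: P = 200 − 2.5Q.
A monopolist chooses Q where MR = MC. MR = 200 − 5Q; setting this equal to 83.5 gives Q = 23.3 and P = 141.75.
Cournot with 3 identical firms: the symmetric best-response condition is 200 − 10q = 83.5. Each firm produces q = 11.65, total output Q = 34.95, price P = 112.625.
Change in equilibrium price: 112.625 − 141.75 = −29.125.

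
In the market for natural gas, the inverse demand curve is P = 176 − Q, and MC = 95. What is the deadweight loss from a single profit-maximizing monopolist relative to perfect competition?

Under competition P = MC = 95, so Q = (176 − 95)/1 = 81.
The monopolist equates marginal revenue to marginal cost: 176 − 2Q = 95, so Q = 40.5. From demand, P = 135.5.
DWL is the triangle between Q = 40.5 and Q = 81: ½·(81 − 40.5)·(135.5 − 95) = 820.125.

DWL = 820.125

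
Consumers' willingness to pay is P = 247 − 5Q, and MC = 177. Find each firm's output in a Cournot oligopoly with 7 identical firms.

In a 7-firm Cournot equilibrium, symmetry and the first-order condition give q = (247 − 177)/(40) = 1.75. So Q = 12.25 and P = 185.75.

q_i = 1.75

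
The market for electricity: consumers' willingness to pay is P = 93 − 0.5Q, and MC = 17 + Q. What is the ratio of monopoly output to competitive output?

Q_m/Q_c = 0.75

Monopoly sets MR = MC: 93 − Q = 17 + Q ⇒ Q = 38, P = 93 − 0.5·38 = 74.
Competitive equilibrium sets price equal to marginal cost: 93 − 0.5Q = 17 + Q, so Q = 152/3 and P = 203/3.
Ratio Q_m/Q_c = 38/(152/3) = 0.75.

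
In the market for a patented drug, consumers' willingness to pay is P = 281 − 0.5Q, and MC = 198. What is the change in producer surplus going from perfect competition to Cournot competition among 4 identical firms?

Perfect competition: P = MC = 198, so 281 − 0.5Q = 198 and Q = 166.
PS = (198 − 198)·166 = 0.
In a 4-firm Cournot equilibrium, symmetry and the first-order condition give q = (281 − 198)/(2.5) = 33.2. So Q = 132.8 and P = 214.6.
PS = (214.6 − 198)·132.8 = 2204.48.
Change in producer surplus: 2204.48 − 0 = 2204.48.

Producer surplus rises by 2204.48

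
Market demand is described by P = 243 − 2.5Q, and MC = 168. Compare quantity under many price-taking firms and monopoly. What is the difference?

Quantity falls by 15

Perfect competition: P = MC = 168, so 243 − 2.5Q = 168 and Q = 30.
Monopoly sets MR = MC: 243 − 5Q = 168 ⇒ Q = 15, P = 243 − 2.5·15 = 205.5.
Change in quantity: 15 − 30 = −15.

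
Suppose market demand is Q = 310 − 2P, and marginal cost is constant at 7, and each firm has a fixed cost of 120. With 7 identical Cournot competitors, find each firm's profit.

π_i = 564.5

Inverting demand: P = 155 − 0.5Q.
In a 7-firm Cournot equilibrium, symmetry and the first-order condition give q = (155 − 7)/(4) = 37. So Q = 259 and P = 25.5.
Each firm's profit = (25.5 − 7)·37 − 120 = 564.5.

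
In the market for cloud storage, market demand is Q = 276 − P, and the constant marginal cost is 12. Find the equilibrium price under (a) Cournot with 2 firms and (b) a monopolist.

Inverting demand: P = 276 − Q.
In a 2-firm Cournot equilibrium, symmetry and the first-order condition give q = (276 − 12)/(3) = 88. So Q = 176 and P = 100.
The monopolist equates marginal revenue to marginal cost: 276 − 2Q = 12, so Q = 132. From demand, P = 144.

Cournot: P = 100; Monopoly: P = 144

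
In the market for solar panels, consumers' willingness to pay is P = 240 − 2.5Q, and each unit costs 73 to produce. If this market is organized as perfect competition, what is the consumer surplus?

Under competition P = MC = 73, so Q = (240 − 73)/2.5 = 66.8.
CS = ½·(240 − 73)·66.8 = 5577.8.

CS = 5577.8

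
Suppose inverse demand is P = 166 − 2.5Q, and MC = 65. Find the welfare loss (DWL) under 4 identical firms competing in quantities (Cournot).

DWL = 81.608

Under competition P = MC = 65, so Q = (166 − 65)/2.5 = 40.4.
With 4 symmetric Cournot firms, each firm's FOC gives 166 − 12.5q = 65, so q = 8.08, Q = 4·8.08 = 32.32, and P = 85.2.
DWL is the triangle between Q = 32.32 and Q = 40.4: ½·(40.4 − 32.32)·(85.2 − 65) = 81.608.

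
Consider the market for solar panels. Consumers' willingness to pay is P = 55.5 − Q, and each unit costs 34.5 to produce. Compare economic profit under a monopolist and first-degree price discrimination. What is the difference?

Monopoly sets MR = MC: 55.5 − 2Q = 34.5 ⇒ Q = 10.5, P = 55.5 − 10.5 = 45.
Profit = (45 − 34.5)·10.5 = 110.25.
A perfectly discriminating monopolist sells every unit with P(Q) ≥ MC(Q), so output equals the competitive quantity Q = 21. Each buyer pays their reservation price, so CS = 0 and the firm captures all surplus.
PS equals the full surplus area, 220.5. Profit = 220.5 = 220.5.
Change in economic profit: 220.5 − 110.25 = 110.25.

Economic profit rises by 110.25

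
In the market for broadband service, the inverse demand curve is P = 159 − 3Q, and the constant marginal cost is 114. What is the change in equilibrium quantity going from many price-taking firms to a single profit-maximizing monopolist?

Under competition P = MC = 114, so Q = (159 − 114)/3 = 15.
The monopolist equates marginal revenue to marginal cost: 159 − 6Q = 114, so Q = 7.5. From demand, P = 136.5.
Change in equilibrium quantity: 7.5 − 15 = −7.5.

Equilibrium quantity falls by 7.5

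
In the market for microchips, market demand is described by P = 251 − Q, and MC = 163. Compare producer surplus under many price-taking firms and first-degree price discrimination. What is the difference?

PS rises by 3872

Under competition P = MC = 163, so Q = (251 − 163)/1 = 88.
PS = (163 − 163)·88 = 0.
Under first-degree price discrimination the firm charges each unit its demand price and produces up to where P = MC, i.e. Q = 88. Consumer surplus is zero; producer surplus equals total surplus.
PS = ½·(251 − 163)·88 = 3872.
Change in producer surplus: 3872 − 0 = 3872.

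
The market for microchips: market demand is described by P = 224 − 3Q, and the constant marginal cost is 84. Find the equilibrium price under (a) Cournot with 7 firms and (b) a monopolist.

With 7 symmetric Cournot firms, each firm's FOC gives 224 − 24q = 84, so q = 35/6, Q = 7·35/6 = 245/6, and P = 101.5.
A monopolist chooses Q where MR = MC. MR = 224 − 6Q; setting this equal to 84 gives Q = 70/3 and P = 154.

Cournot: P = 101.5; Monopoly: P = 154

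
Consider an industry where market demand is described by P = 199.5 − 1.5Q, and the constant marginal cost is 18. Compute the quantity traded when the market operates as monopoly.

Monopoly sets MR = MC: 199.5 − 3Q = 18 ⇒ Q = 60.5, P = 199.5 − 1.5·60.5 = 108.75.

Q = 60.5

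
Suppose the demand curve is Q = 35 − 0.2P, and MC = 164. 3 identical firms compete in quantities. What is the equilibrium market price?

Inverting demand: P = 175 − 5Q.
Cournot with 3 identical firms: the symmetric best-response condition is 175 − 20q = 164. Each firm produces q = 0.55, total output Q = 1.65, price P = 166.75.

P = 166.75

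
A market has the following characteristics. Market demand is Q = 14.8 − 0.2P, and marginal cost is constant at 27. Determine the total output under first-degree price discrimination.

Inverting demand: P = 74 − 5Q.
Under first-degree price discrimination the firm charges each unit its demand price and produces up to where P = MC, i.e. Q = 9.4. Consumer surplus is zero; producer surplus equals total surplus.

Q = 9.4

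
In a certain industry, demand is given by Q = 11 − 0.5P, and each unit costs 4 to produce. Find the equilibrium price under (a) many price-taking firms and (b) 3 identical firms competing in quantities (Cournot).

Competition: P = 4; Cournot: P = 8.5

Inverting demand: P = 22 − 2Q.
Under competition P = MC = 4, so Q = (22 − 4)/2 = 9.
With 3 symmetric Cournot firms, each firm's FOC gives 22 − 8q = 4, so q = 2.25, Q = 3·2.25 = 6.75, and P = 8.5.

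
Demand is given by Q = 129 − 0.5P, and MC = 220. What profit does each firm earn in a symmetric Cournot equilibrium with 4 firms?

π_i = 28.88

Inverting demand: P = 258 − 2Q.
With 4 symmetric Cournot firms, each firm's FOC gives 258 − 10q = 220, so q = 3.8, Q = 4·3.8 = 15.2, and P = 227.6.
Each firm's profit = (227.6 − 220)·3.8 = 28.88.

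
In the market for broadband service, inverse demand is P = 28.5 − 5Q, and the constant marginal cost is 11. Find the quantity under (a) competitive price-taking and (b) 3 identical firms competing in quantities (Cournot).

Competition: Q = 3.5; Cournot: Q = 2.625

Under competition P = MC = 11, so Q = (28.5 − 11)/5 = 3.5.
In a 3-firm Cournot equilibrium, symmetry and the first-order condition give q = (28.5 − 11)/(20) = 0.875. So Q = 2.625 and P = 15.375.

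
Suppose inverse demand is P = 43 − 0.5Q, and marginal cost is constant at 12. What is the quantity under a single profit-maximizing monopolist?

A monopolist chooses Q where MR = MC. MR = 43 − Q; setting this equal to 12 gives Q = 31 and P = 27.5.

Q = 31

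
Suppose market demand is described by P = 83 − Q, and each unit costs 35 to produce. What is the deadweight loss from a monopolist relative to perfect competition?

DWL = 288

Under competition P = MC = 35, so Q = (83 − 35)/1 = 48.
Monopoly sets MR = MC: 83 − 2Q = 35 ⇒ Q = 24, P = 83 − 24 = 59.
DWL is the triangle between Q = 24 and Q = 48: ½·(48 − 24)·(59 − 35) = 288.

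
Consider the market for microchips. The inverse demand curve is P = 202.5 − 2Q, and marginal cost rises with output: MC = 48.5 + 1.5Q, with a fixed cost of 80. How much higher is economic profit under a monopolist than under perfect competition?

π rises by 704

Competitive equilibrium sets price equal to marginal cost: 202.5 − 2Q = 48.5 + 1.5Q, so Q = 44 and P = 114.5.
Profit = 114.5·44 − (48.5·44 + ½·1.5·44²) − 80 = 1372.
A monopolist chooses Q where MR = MC. MR = 202.5 − 4Q; setting this equal to 48.5 + 1.5Q gives Q = 28 and P = 146.5.
Profit = 146.5·28 − (48.5·28 + ½·1.5·28²) − 80 = 2076.
Change in economic profit: 2076 − 1372 = 704.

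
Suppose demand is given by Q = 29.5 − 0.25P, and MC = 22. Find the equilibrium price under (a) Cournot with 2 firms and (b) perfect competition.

Inverting demand: P = 118 − 4Q.
In a 2-firm Cournot equilibrium, symmetry and the first-order condition give q = (118 − 22)/(12) = 8. So Q = 16 and P = 54.
Under competition P = MC = 22, so Q = (118 − 22)/4 = 24.

Cournot: P = 54; Competition: P = 22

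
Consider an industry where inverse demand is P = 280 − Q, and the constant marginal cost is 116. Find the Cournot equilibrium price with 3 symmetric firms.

With 3 symmetric Cournot firms, each firm's FOC gives 280 − 4q = 116, so q = 41, Q = 3·41 = 123, and P = 157.

P = 157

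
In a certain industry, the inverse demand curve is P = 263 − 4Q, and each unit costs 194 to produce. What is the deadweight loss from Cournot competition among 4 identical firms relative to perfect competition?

Perfect competition: P = MC = 194, so 263 − 4Q = 194 and Q = 17.25.
With 4 symmetric Cournot firms, each firm's FOC gives 263 − 20q = 194, so q = 3.45, Q = 4·3.45 = 13.8, and P = 207.8.
DWL is the triangle between Q = 13.8 and Q = 17.25: ½·(17.25 − 13.8)·(207.8 − 194) = 23.805.

DWL = 23.805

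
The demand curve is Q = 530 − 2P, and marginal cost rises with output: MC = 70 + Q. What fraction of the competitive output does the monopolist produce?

Q_m/Q_c = 0.75

Inverting demand: P = 265 − 0.5Q.
The monopolist equates marginal revenue to marginal cost: 265 − Q = 70 + Q, so Q = 97.5. From demand, P = 216.25.
Competitive equilibrium sets price equal to marginal cost: 265 − 0.5Q = 70 + Q, so Q = 130 and P = 200.
Ratio Q_m/Q_c = 97.5/130 = 0.75.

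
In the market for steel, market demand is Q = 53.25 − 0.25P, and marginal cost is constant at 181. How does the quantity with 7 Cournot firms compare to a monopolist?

Inverting demand: P = 213 − 4Q.
In a 7-firm Cournot equilibrium, symmetry and the first-order condition give q = (213 − 181)/(32) = 1. So Q = 7 and P = 185.
A monopolist chooses Q where MR = MC. MR = 213 − 8Q; setting this equal to 181 gives Q = 4 and P = 197.

Cournot: Q = 7; Monopoly: Q = 4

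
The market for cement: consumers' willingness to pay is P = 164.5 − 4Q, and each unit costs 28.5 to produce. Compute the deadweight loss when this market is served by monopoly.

Perfect competition: P = MC = 28.5, so 164.5 − 4Q = 28.5 and Q = 34.
The monopolist equates marginal revenue to marginal cost: 164.5 − 8Q = 28.5, so Q = 17. From demand, P = 96.5.
DWL is the triangle between Q = 17 and Q = 34: ½·(34 − 17)·(96.5 − 28.5) = 578.

DWL = 578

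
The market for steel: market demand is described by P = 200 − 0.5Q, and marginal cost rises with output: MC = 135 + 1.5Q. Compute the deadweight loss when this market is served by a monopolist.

Competitive equilibrium sets price equal to marginal cost: 200 − 0.5Q = 135 + 1.5Q, so Q = 32.5 and P = 183.75.
A monopolist chooses Q where MR = MC. MR = 200 − Q; setting this equal to 135 + 1.5Q gives Q = 26 and P = 187.
CS = ½·(200 − 183.75)·32.5 = 4225/16; PS = (183.75·32.5 − 135·32.5 − ½·1.5·32.5²) = 12675/16; TS = 1056.25.
CS = ½·(200 − 187)·26 = 169; PS = (187·26 − 135·26 − ½·1.5·26²) = 845; TS = 1014.
DWL = 1056.25 − 1014 = 42.25.

DWL = 42.25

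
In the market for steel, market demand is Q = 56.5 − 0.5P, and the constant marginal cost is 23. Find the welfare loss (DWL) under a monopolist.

Inverting demand: P = 113 − 2Q.
Under competition P = MC = 23, so Q = (113 − 23)/2 = 45.
A monopolist chooses Q where MR = MC. MR = 113 − 4Q; setting this equal to 23 gives Q = 22.5 and P = 68.
DWL is the triangle between Q = 22.5 and Q = 45: ½·(45 − 22.5)·(68 − 23) = 506.25.

DWL = 506.25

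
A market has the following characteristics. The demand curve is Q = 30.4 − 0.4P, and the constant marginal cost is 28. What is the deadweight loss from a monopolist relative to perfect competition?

Inverting demand: P = 76 − 2.5Q.
Competitive firms price at marginal cost: P = 28, giving Q = 19.2.
Monopoly sets MR = MC: 76 − 5Q = 28 ⇒ Q = 9.6, P = 76 − 2.5·9.6 = 52.
DWL is the triangle between Q = 9.6 and Q = 19.2: ½·(19.2 − 9.6)·(52 − 28) = 115.2.

DWL = 115.2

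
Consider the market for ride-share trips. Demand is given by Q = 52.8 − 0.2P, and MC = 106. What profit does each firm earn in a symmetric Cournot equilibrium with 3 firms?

π_i = 312.05

Inverting demand: P = 264 − 5Q.
With 3 symmetric Cournot firms, each firm's FOC gives 264 − 20q = 106, so q = 7.9, Q = 3·7.9 = 23.7, and P = 145.5.
Each firm's profit = (145.5 − 106)·7.9 = 312.05.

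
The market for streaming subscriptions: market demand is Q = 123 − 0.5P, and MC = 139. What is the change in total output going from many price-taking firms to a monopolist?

Q falls by 26.75

Inverting demand: P = 246 − 2Q.
Under competition P = MC = 139, so Q = (246 − 139)/2 = 53.5.
Monopoly sets MR = MC: 246 − 4Q = 139 ⇒ Q = 26.75, P = 246 − 2·26.75 = 192.5.
Change in total output: 26.75 − 53.5 = −26.75.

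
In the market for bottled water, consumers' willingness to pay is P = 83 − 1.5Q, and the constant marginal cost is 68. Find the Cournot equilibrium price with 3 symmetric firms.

With 3 symmetric Cournot firms, each firm's FOC gives 83 − 6q = 68, so q = 2.5, Q = 3·2.5 = 7.5, and P = 71.75.

P = 71.75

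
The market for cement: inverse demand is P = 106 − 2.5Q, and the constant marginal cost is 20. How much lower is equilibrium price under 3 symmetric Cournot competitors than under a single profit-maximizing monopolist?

A monopolist chooses Q where MR = MC. MR = 106 − 5Q; setting this equal to 20 gives Q = 17.2 and P = 63.
With 3 symmetric Cournot firms, each firm's FOC gives 106 − 10q = 20, so q = 8.6, Q = 3·8.6 = 25.8, and P = 41.5.
Change in equilibrium price: 41.5 − 63 = −21.5.

P falls by 21.5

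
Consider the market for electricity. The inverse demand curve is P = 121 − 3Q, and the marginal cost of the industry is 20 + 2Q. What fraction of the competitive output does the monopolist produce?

The monopolist equates marginal revenue to marginal cost: 121 − 6Q = 20 + 2Q, so Q = 12.625. From demand, P = 83.125.
Competitive equilibrium sets price equal to marginal cost: 121 − 3Q = 20 + 2Q, so Q = 20.2 and P = 60.4.
Ratio Q_m/Q_c = 12.625/20.2 = 0.625.

Q_m/Q_c = 0.625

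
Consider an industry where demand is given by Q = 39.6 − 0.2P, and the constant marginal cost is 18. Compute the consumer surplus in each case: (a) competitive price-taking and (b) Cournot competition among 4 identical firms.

Competition: CS = 3240; Cournot: CS = 2073.6

Inverting demand: P = 198 − 5Q.
Perfect competition: P = MC = 18, so 198 − 5Q = 18 and Q = 36.
CS = ½·(198 − 18)·36 = 3240.
In a 4-firm Cournot equilibrium, symmetry and the first-order condition give q = (198 − 18)/(25) = 7.2. So Q = 28.8 and P = 54.
CS = ½·(198 − 54)·28.8 = 2073.6.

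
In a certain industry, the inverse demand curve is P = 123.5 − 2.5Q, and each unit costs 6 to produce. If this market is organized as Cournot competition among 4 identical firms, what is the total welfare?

Cournot with 4 identical firms: the symmetric best-response condition is 123.5 − 12.5q = 6. Each firm produces q = 9.4, total output Q = 37.6, price P = 29.5.
CS = ½·(123.5 − 29.5)·37.6 = 1767.2; PS = (29.5 − 6)·37.6 = 883.6; TS = 2650.8.

TS = 2650.8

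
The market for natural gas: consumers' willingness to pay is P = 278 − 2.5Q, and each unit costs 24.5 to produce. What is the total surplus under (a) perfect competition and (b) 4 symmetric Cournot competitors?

Competition: TS = 12852.45; Cournot: TS = 12338.352

Perfect competition: P = MC = 24.5, so 278 − 2.5Q = 24.5 and Q = 101.4.
CS = ½·(278 − 24.5)·101.4 = 12852.45; PS = (24.5 − 24.5)·101.4 = 0; TS = 12852.45.
Cournot with 4 identical firms: the symmetric best-response condition is 278 − 12.5q = 24.5. Each firm produces q = 20.28, total output Q = 81.12, price P = 75.2.
CS = ½·(278 − 75.2)·81.12 = 8225.568; PS = (75.2 − 24.5)·81.12 = 4112.784; TS = 12338.352.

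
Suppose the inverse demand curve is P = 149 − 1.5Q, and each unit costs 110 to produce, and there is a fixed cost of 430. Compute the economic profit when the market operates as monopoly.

Profit = −176.5

A monopolist chooses Q where MR = MC. MR = 149 − 3Q; setting this equal to 110 gives Q = 13 and P = 129.5.
Profit = (129.5 − 110)·13 − 430 = −176.5.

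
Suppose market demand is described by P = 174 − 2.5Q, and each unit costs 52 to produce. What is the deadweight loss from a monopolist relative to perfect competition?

Competitive firms price at marginal cost: P = 52, giving Q = 48.8.
A monopolist chooses Q where MR = MC. MR = 174 − 5Q; setting this equal to 52 gives Q = 24.4 and P = 113.
DWL is the triangle between Q = 24.4 and Q = 48.8: ½·(48.8 − 24.4)·(113 − 52) = 744.2.

DWL = 744.2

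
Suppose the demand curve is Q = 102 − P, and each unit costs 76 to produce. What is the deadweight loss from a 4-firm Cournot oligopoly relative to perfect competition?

Inverting demand: P = 102 − Q.
Under competition P = MC = 76, so Q = (102 − 76)/1 = 26.
In a 4-firm Cournot equilibrium, symmetry and the first-order condition give q = (102 − 76)/(5) = 5.2. So Q = 20.8 and P = 81.2.
DWL is the triangle between Q = 20.8 and Q = 26: ½·(26 − 20.8)·(81.2 − 76) = 13.52.

DWL = 13.52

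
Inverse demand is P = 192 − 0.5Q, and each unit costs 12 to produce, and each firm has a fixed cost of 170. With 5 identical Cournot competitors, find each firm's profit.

π_i = 1630

In a 5-firm Cournot equilibrium, symmetry and the first-order condition give q = (192 − 12)/(3) = 60. So Q = 300 and P = 42.
Each firm's profit = (42 − 12)·60 − 170 = 1630.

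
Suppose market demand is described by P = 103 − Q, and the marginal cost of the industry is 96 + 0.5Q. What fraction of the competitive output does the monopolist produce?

Q_m/Q_c = 0.6

A monopolist chooses Q where MR = MC. MR = 103 − 2Q; setting this equal to 96 + 0.5Q gives Q = 2.8 and P = 100.2.
Under competition P = MC: 103 − Q = 96 + 0.5Q ⇒ Q = 14/3, P = 295/3.
Ratio Q_m/Q_c = 2.8/(14/3) = 0.6.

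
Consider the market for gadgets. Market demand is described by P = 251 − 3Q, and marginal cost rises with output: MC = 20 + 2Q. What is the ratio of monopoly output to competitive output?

The monopolist equates marginal revenue to marginal cost: 251 − 6Q = 20 + 2Q, so Q = 28.875. From demand, P = 164.375.
Competitive equilibrium sets price equal to marginal cost: 251 − 3Q = 20 + 2Q, so Q = 46.2 and P = 112.4.
Ratio Q_m/Q_c = 28.875/46.2 = 0.625.

Q_m/Q_c = 0.625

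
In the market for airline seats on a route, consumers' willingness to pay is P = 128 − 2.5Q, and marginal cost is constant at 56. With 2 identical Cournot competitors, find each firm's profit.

With 2 symmetric Cournot firms, each firm's FOC gives 128 − 7.5q = 56, so q = 9.6, Q = 2·9.6 = 19.2, and P = 80.
Each firm's profit = (80 − 56)·9.6 = 230.4.

π_i = 230.4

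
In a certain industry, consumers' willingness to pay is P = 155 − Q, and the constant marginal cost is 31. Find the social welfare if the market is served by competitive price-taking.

TS = 7688

Under competition P = MC = 31, so Q = (155 − 31)/1 = 124.
CS = ½·(155 − 31)·124 = 7688; PS = (31 − 31)·124 = 0; TS = 7688.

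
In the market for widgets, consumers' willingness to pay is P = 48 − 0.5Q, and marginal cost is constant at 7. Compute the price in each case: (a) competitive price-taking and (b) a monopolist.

Competitive firms price at marginal cost: P = 7, giving Q = 82.
The monopolist equates marginal revenue to marginal cost: 48 − Q = 7, so Q = 41. From demand, P = 27.5.

Competition: P = 7; Monopoly: P = 27.5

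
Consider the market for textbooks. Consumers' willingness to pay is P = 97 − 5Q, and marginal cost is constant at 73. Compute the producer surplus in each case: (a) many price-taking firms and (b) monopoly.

Competition: PS = 0; Monopoly: PS = 28.8

Perfect competition: P = MC = 73, so 97 − 5Q = 73 and Q = 4.8.
PS = (73 − 73)·4.8 = 0.
Monopoly sets MR = MC: 97 − 10Q = 73 ⇒ Q = 2.4, P = 97 − 5·2.4 = 85.
PS = (85 − 73)·2.4 = 28.8.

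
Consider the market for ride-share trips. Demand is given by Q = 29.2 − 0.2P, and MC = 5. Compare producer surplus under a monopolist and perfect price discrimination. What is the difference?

PS rises by 994.05

Inverting demand: P = 146 − 5Q.
Monopoly sets MR = MC: 146 − 10Q = 5 ⇒ Q = 14.1, P = 146 − 5·14.1 = 75.5.
PS = (75.5 − 5)·14.1 = 994.05.
With perfect price discrimination, output is the efficient level Q = 28.2 (where demand meets MC), but every buyer pays their willingness to pay: CS = 0 and PS = total surplus.
PS = ½·(146 − 5)·28.2 = 1988.1.
Change in producer surplus: 1988.1 − 994.05 = 994.05.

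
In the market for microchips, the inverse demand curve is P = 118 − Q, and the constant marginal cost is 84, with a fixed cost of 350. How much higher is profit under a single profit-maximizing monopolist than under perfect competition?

π rises by 289

Perfect competition: P = MC = 84, so 118 − Q = 84 and Q = 34.
Profit = (84 − 84)·34 − 350 = −350.
Monopoly sets MR = MC: 118 − 2Q = 84 ⇒ Q = 17, P = 118 − 17 = 101.
Profit = (101 − 84)·17 − 350 = −61.
Change in profit: −61 − −350 = 289.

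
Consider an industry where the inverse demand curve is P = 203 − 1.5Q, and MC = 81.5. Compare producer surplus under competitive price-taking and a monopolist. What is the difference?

Producer surplus rises by 2460.375

Perfect competition: P = MC = 81.5, so 203 − 1.5Q = 81.5 and Q = 81.
PS = (81.5 − 81.5)·81 = 0.
The monopolist equates marginal revenue to marginal cost: 203 − 3Q = 81.5, so Q = 40.5. From demand, P = 142.25.
PS = (142.25 − 81.5)·40.5 = 2460.375.
Change in producer surplus: 2460.375 − 0 = 2460.375.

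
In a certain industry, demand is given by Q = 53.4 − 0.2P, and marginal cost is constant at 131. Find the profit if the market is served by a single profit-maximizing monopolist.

Inverting demand: P = 267 − 5Q.
Monopoly sets MR = MC: 267 − 10Q = 131 ⇒ Q = 13.6, P = 267 − 5·13.6 = 199.
Profit = (199 − 131)·13.6 = 924.8.

Profit = 924.8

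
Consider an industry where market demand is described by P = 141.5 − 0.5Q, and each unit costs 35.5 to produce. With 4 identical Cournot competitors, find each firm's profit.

π_i = 898.88

In a 4-firm Cournot equilibrium, symmetry and the first-order condition give q = (141.5 − 35.5)/(2.5) = 42.4. So Q = 169.6 and P = 56.7.
Each firm's profit = (56.7 − 35.5)·42.4 = 898.88.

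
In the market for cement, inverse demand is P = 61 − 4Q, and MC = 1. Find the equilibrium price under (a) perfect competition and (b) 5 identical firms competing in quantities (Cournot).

Competition: P = 1; Cournot: P = 11

Competitive firms price at marginal cost: P = 1, giving Q = 15.
In a 5-firm Cournot equilibrium, symmetry and the first-order condition give q = (61 − 1)/(24) = 2.5. So Q = 12.5 and P = 11.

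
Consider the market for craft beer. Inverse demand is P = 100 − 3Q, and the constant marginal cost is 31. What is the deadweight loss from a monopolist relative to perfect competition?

Perfect competition: P = MC = 31, so 100 − 3Q = 31 and Q = 23.
The monopolist equates marginal revenue to marginal cost: 100 − 6Q = 31, so Q = 11.5. From demand, P = 65.5.
DWL is the triangle between Q = 11.5 and Q = 23: ½·(23 − 11.5)·(65.5 − 31) = 198.375.

DWL = 198.375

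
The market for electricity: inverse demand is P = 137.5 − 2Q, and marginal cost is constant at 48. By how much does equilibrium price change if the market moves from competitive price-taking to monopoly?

Under competition P = MC = 48, so Q = (137.5 − 48)/2 = 44.75.
Monopoly sets MR = MC: 137.5 − 4Q = 48 ⇒ Q = 22.375, P = 137.5 − 2·22.375 = 92.75.
Change in equilibrium price: 92.75 − 48 = 44.75.

P rises by 44.75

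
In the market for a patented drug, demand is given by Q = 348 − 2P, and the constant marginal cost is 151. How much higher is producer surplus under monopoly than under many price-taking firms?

Inverting demand: P = 174 − 0.5Q.
Under competition P = MC = 151, so Q = (174 − 151)/0.5 = 46.
PS = (151 − 151)·46 = 0.
Monopoly sets MR = MC: 174 − Q = 151 ⇒ Q = 23, P = 174 − 0.5·23 = 162.5.
PS = (162.5 − 151)·23 = 264.5.
Change in producer surplus: 264.5 − 0 = 264.5.

PS rises by 264.5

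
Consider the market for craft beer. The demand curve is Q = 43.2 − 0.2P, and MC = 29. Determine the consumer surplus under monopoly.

Inverting demand: P = 216 − 5Q.
The monopolist equates marginal revenue to marginal cost: 216 − 10Q = 29, so Q = 18.7. From demand, P = 122.5.
CS = ½·(216 − 122.5)·18.7 = 874.225.

CS = 874.225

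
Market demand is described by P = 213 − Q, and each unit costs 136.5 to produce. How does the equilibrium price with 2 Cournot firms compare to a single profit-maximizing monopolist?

With 2 symmetric Cournot firms, each firm's FOC gives 213 − 3q = 136.5, so q = 25.5, Q = 2·25.5 = 51, and P = 162.
The monopolist equates marginal revenue to marginal cost: 213 − 2Q = 136.5, so Q = 38.25. From demand, P = 174.75.

Cournot: P = 162; Monopoly: P = 174.75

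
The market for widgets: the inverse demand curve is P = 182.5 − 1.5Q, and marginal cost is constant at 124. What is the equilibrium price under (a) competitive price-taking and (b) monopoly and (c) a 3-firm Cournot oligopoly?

Under competition P = MC = 124, so Q = (182.5 − 124)/1.5 = 39.
A monopolist chooses Q where MR = MC. MR = 182.5 − 3Q; setting this equal to 124 gives Q = 19.5 and P = 153.25.
Cournot with 3 identical firms: the symmetric best-response condition is 182.5 − 6q = 124. Each firm produces q = 9.75, total output Q = 29.25, price P = 138.625.

Competition: P = 124; Monopoly: P = 153.25; Cournot: P = 138.625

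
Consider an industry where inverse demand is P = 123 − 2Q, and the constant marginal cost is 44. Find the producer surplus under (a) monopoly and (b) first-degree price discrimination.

Monopoly: PS = 780.125; Perfect PD: PS = 1560.25

The monopolist equates marginal revenue to marginal cost: 123 − 4Q = 44, so Q = 19.75. From demand, P = 83.5.
PS = (83.5 − 44)·19.75 = 780.125.
With perfect price discrimination, output is the efficient level Q = 39.5 (where demand meets MC), but every buyer pays their willingness to pay: CS = 0 and PS = total surplus.
PS = ½·(123 − 44)·39.5 = 1560.25.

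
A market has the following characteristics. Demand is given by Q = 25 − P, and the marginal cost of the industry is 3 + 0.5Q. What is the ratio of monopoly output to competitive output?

Inverting demand: P = 25 − Q.
A monopolist chooses Q where MR = MC. MR = 25 − 2Q; setting this equal to 3 + 0.5Q gives Q = 8.8 and P = 16.2.
Competitive equilibrium sets price equal to marginal cost: 25 − Q = 3 + 0.5Q, so Q = 44/3 and P = 31/3.
Ratio Q_m/Q_c = 8.8/(44/3) = 0.6.

Q_m/Q_c = 0.6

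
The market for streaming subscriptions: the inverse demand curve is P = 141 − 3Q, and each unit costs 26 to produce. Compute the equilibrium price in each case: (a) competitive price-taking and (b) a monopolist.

Perfect competition: P = MC = 26, so 141 − 3Q = 26 and Q = 115/3.
Monopoly sets MR = MC: 141 − 6Q = 26 ⇒ Q = 115/6, P = 141 − 3·115/6 = 83.5.

Competition: P = 26; Monopoly: P = 83.5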